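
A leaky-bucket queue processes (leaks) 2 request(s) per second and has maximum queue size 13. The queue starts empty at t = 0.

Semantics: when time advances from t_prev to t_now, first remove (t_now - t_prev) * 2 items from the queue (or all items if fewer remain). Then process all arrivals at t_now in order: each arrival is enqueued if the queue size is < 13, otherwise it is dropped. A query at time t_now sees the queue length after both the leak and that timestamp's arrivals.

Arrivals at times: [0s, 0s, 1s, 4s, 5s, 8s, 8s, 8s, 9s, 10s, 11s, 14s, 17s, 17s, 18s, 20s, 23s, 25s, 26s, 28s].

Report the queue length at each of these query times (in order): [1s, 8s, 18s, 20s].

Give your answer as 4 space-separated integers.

Queue lengths at query times:
  query t=1s: backlog = 1
  query t=8s: backlog = 3
  query t=18s: backlog = 1
  query t=20s: backlog = 1

Answer: 1 3 1 1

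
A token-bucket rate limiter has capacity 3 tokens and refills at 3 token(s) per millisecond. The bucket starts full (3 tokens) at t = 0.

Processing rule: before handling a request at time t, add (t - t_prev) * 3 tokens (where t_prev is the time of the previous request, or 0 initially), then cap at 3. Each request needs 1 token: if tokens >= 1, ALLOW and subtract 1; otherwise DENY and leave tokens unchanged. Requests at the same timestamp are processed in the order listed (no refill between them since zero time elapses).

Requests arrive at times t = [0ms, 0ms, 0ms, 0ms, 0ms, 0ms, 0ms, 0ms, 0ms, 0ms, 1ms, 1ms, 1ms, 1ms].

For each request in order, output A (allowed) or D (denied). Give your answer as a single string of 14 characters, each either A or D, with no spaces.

Simulating step by step:
  req#1 t=0ms: ALLOW
  req#2 t=0ms: ALLOW
  req#3 t=0ms: ALLOW
  req#4 t=0ms: DENY
  req#5 t=0ms: DENY
  req#6 t=0ms: DENY
  req#7 t=0ms: DENY
  req#8 t=0ms: DENY
  req#9 t=0ms: DENY
  req#10 t=0ms: DENY
  req#11 t=1ms: ALLOW
  req#12 t=1ms: ALLOW
  req#13 t=1ms: ALLOW
  req#14 t=1ms: DENY

Answer: AAADDDDDDDAAAD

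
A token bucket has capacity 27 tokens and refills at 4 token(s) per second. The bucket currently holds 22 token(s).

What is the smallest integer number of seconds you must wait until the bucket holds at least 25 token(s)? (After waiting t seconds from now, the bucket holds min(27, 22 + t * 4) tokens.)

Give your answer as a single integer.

Need 22 + t * 4 >= 25, so t >= 3/4.
Smallest integer t = ceil(3/4) = 1.

Answer: 1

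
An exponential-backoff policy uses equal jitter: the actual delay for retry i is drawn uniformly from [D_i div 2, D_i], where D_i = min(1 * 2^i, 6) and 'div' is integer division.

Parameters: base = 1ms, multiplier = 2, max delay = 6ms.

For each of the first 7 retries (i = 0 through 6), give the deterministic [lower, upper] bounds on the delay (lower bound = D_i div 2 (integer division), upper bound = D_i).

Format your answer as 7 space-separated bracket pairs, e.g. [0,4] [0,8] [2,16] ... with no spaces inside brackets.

Computing bounds per retry:
  i=0: D_i=min(1*2^0,6)=1, bounds=[0,1]
  i=1: D_i=min(1*2^1,6)=2, bounds=[1,2]
  i=2: D_i=min(1*2^2,6)=4, bounds=[2,4]
  i=3: D_i=min(1*2^3,6)=6, bounds=[3,6]
  i=4: D_i=min(1*2^4,6)=6, bounds=[3,6]
  i=5: D_i=min(1*2^5,6)=6, bounds=[3,6]
  i=6: D_i=min(1*2^6,6)=6, bounds=[3,6]

Answer: [0,1] [1,2] [2,4] [3,6] [3,6] [3,6] [3,6]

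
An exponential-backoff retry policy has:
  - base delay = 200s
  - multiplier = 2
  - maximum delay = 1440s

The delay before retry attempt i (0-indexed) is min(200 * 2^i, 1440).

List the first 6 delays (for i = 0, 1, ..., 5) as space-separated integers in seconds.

Computing each delay:
  i=0: min(200*2^0, 1440) = 200
  i=1: min(200*2^1, 1440) = 400
  i=2: min(200*2^2, 1440) = 800
  i=3: min(200*2^3, 1440) = 1440
  i=4: min(200*2^4, 1440) = 1440
  i=5: min(200*2^5, 1440) = 1440

Answer: 200 400 800 1440 1440 1440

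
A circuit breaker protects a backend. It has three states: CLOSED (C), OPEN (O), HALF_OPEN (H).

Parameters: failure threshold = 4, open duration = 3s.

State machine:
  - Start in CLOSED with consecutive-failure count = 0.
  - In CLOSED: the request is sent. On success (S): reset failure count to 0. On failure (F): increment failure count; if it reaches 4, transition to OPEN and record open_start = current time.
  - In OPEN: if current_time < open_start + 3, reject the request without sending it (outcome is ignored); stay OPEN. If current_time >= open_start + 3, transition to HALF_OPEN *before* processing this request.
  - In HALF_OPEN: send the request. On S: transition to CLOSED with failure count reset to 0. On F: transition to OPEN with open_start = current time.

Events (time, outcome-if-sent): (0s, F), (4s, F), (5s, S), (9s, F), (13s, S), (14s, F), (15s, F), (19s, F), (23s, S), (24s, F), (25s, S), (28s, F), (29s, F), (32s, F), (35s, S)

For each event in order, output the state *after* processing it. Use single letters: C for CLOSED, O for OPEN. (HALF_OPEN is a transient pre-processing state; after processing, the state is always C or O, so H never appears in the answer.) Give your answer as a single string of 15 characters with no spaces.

State after each event:
  event#1 t=0s outcome=F: state=CLOSED
  event#2 t=4s outcome=F: state=CLOSED
  event#3 t=5s outcome=S: state=CLOSED
  event#4 t=9s outcome=F: state=CLOSED
  event#5 t=13s outcome=S: state=CLOSED
  event#6 t=14s outcome=F: state=CLOSED
  event#7 t=15s outcome=F: state=CLOSED
  event#8 t=19s outcome=F: state=CLOSED
  event#9 t=23s outcome=S: state=CLOSED
  event#10 t=24s outcome=F: state=CLOSED
  event#11 t=25s outcome=S: state=CLOSED
  event#12 t=28s outcome=F: state=CLOSED
  event#13 t=29s outcome=F: state=CLOSED
  event#14 t=32s outcome=F: state=CLOSED
  event#15 t=35s outcome=S: state=CLOSED

Answer: CCCCCCCCCCCCCCC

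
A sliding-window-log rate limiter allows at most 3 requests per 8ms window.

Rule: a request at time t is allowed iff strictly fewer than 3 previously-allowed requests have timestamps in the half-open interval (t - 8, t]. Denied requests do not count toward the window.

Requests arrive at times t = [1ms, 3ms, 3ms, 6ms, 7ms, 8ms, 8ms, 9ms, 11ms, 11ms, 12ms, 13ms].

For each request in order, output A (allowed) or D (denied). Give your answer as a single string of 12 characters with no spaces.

Answer: AAADDDDAAADD

Derivation:
Tracking allowed requests in the window:
  req#1 t=1ms: ALLOW
  req#2 t=3ms: ALLOW
  req#3 t=3ms: ALLOW
  req#4 t=6ms: DENY
  req#5 t=7ms: DENY
  req#6 t=8ms: DENY
  req#7 t=8ms: DENY
  req#8 t=9ms: ALLOW
  req#9 t=11ms: ALLOW
  req#10 t=11ms: ALLOW
  req#11 t=12ms: DENY
  req#12 t=13ms: DENY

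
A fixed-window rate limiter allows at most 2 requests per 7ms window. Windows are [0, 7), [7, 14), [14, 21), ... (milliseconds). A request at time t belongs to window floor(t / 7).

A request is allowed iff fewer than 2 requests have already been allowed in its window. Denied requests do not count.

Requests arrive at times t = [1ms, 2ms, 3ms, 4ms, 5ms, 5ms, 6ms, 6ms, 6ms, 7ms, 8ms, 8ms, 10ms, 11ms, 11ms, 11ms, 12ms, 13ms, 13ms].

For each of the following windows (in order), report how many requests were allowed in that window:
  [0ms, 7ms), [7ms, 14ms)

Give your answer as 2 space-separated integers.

Answer: 2 2

Derivation:
Processing requests:
  req#1 t=1ms (window 0): ALLOW
  req#2 t=2ms (window 0): ALLOW
  req#3 t=3ms (window 0): DENY
  req#4 t=4ms (window 0): DENY
  req#5 t=5ms (window 0): DENY
  req#6 t=5ms (window 0): DENY
  req#7 t=6ms (window 0): DENY
  req#8 t=6ms (window 0): DENY
  req#9 t=6ms (window 0): DENY
  req#10 t=7ms (window 1): ALLOW
  req#11 t=8ms (window 1): ALLOW
  req#12 t=8ms (window 1): DENY
  req#13 t=10ms (window 1): DENY
  req#14 t=11ms (window 1): DENY
  req#15 t=11ms (window 1): DENY
  req#16 t=11ms (window 1): DENY
  req#17 t=12ms (window 1): DENY
  req#18 t=13ms (window 1): DENY
  req#19 t=13ms (window 1): DENY

Allowed counts by window: 2 2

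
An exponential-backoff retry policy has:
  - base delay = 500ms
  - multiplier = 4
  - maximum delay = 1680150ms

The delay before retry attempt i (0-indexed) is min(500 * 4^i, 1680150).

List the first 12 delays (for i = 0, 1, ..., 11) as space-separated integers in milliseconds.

Computing each delay:
  i=0: min(500*4^0, 1680150) = 500
  i=1: min(500*4^1, 1680150) = 2000
  i=2: min(500*4^2, 1680150) = 8000
  i=3: min(500*4^3, 1680150) = 32000
  i=4: min(500*4^4, 1680150) = 128000
  i=5: min(500*4^5, 1680150) = 512000
  i=6: min(500*4^6, 1680150) = 1680150
  i=7: min(500*4^7, 1680150) = 1680150
  i=8: min(500*4^8, 1680150) = 1680150
  i=9: min(500*4^9, 1680150) = 1680150
  i=10: min(500*4^10, 1680150) = 1680150
  i=11: min(500*4^11, 1680150) = 1680150

Answer: 500 2000 8000 32000 128000 512000 1680150 1680150 1680150 1680150 1680150 1680150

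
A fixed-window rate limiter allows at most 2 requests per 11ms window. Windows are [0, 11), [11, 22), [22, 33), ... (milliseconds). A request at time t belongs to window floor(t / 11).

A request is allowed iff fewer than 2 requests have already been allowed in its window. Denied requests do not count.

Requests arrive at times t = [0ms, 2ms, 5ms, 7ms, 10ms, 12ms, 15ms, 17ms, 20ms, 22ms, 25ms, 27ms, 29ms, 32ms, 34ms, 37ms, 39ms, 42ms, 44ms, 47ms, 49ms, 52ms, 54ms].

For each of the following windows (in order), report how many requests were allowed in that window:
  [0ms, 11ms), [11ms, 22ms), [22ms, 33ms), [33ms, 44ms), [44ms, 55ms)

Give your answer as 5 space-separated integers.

Processing requests:
  req#1 t=0ms (window 0): ALLOW
  req#2 t=2ms (window 0): ALLOW
  req#3 t=5ms (window 0): DENY
  req#4 t=7ms (window 0): DENY
  req#5 t=10ms (window 0): DENY
  req#6 t=12ms (window 1): ALLOW
  req#7 t=15ms (window 1): ALLOW
  req#8 t=17ms (window 1): DENY
  req#9 t=20ms (window 1): DENY
  req#10 t=22ms (window 2): ALLOW
  req#11 t=25ms (window 2): ALLOW
  req#12 t=27ms (window 2): DENY
  req#13 t=29ms (window 2): DENY
  req#14 t=32ms (window 2): DENY
  req#15 t=34ms (window 3): ALLOW
  req#16 t=37ms (window 3): ALLOW
  req#17 t=39ms (window 3): DENY
  req#18 t=42ms (window 3): DENY
  req#19 t=44ms (window 4): ALLOW
  req#20 t=47ms (window 4): ALLOW
  req#21 t=49ms (window 4): DENY
  req#22 t=52ms (window 4): DENY
  req#23 t=54ms (window 4): DENY

Allowed counts by window: 2 2 2 2 2

Answer: 2 2 2 2 2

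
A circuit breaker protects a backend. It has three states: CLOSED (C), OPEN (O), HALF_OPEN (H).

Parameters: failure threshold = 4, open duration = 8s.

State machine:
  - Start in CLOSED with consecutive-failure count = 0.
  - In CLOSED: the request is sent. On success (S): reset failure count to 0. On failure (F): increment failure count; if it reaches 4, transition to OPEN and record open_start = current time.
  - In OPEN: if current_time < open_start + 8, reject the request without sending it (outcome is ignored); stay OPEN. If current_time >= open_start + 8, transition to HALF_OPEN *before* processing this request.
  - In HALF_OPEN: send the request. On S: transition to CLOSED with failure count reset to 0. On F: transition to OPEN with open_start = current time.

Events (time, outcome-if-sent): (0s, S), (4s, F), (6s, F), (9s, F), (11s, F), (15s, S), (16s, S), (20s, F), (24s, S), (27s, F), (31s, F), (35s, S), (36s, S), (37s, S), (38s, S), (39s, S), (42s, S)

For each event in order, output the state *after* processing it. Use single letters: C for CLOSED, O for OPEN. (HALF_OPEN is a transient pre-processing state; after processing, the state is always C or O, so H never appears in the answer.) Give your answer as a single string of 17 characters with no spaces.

Answer: CCCCOOOOOOOOOOOCC

Derivation:
State after each event:
  event#1 t=0s outcome=S: state=CLOSED
  event#2 t=4s outcome=F: state=CLOSED
  event#3 t=6s outcome=F: state=CLOSED
  event#4 t=9s outcome=F: state=CLOSED
  event#5 t=11s outcome=F: state=OPEN
  event#6 t=15s outcome=S: state=OPEN
  event#7 t=16s outcome=S: state=OPEN
  event#8 t=20s outcome=F: state=OPEN
  event#9 t=24s outcome=S: state=OPEN
  event#10 t=27s outcome=F: state=OPEN
  event#11 t=31s outcome=F: state=OPEN
  event#12 t=35s outcome=S: state=OPEN
  event#13 t=36s outcome=S: state=OPEN
  event#14 t=37s outcome=S: state=OPEN
  event#15 t=38s outcome=S: state=OPEN
  event#16 t=39s outcome=S: state=CLOSED
  event#17 t=42s outcome=S: state=CLOSED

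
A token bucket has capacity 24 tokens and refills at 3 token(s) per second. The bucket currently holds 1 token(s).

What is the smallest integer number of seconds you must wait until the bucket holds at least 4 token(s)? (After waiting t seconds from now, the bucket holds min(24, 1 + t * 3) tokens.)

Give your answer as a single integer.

Need 1 + t * 3 >= 4, so t >= 3/3.
Smallest integer t = ceil(3/3) = 1.

Answer: 1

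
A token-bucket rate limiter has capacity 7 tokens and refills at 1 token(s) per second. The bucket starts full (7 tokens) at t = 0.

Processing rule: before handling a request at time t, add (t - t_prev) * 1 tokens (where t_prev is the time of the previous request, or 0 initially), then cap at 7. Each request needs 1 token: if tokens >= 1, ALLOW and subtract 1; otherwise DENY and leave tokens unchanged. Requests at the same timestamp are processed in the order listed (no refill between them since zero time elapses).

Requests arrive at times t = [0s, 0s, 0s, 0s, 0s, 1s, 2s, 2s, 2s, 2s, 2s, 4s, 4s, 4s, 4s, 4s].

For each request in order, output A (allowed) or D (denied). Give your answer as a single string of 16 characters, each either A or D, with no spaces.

Answer: AAAAAAAAADDAADDD

Derivation:
Simulating step by step:
  req#1 t=0s: ALLOW
  req#2 t=0s: ALLOW
  req#3 t=0s: ALLOW
  req#4 t=0s: ALLOW
  req#5 t=0s: ALLOW
  req#6 t=1s: ALLOW
  req#7 t=2s: ALLOW
  req#8 t=2s: ALLOW
  req#9 t=2s: ALLOW
  req#10 t=2s: DENY
  req#11 t=2s: DENY
  req#12 t=4s: ALLOW
  req#13 t=4s: ALLOW
  req#14 t=4s: DENY
  req#15 t=4s: DENY
  req#16 t=4s: DENY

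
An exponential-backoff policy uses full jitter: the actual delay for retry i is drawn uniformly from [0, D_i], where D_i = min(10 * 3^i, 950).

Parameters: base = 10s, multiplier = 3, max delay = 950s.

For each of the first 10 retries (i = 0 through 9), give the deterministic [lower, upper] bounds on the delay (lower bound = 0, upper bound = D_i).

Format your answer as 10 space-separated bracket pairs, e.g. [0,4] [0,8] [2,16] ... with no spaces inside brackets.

Computing bounds per retry:
  i=0: D_i=min(10*3^0,950)=10, bounds=[0,10]
  i=1: D_i=min(10*3^1,950)=30, bounds=[0,30]
  i=2: D_i=min(10*3^2,950)=90, bounds=[0,90]
  i=3: D_i=min(10*3^3,950)=270, bounds=[0,270]
  i=4: D_i=min(10*3^4,950)=810, bounds=[0,810]
  i=5: D_i=min(10*3^5,950)=950, bounds=[0,950]
  i=6: D_i=min(10*3^6,950)=950, bounds=[0,950]
  i=7: D_i=min(10*3^7,950)=950, bounds=[0,950]
  i=8: D_i=min(10*3^8,950)=950, bounds=[0,950]
  i=9: D_i=min(10*3^9,950)=950, bounds=[0,950]

Answer: [0,10] [0,30] [0,90] [0,270] [0,810] [0,950] [0,950] [0,950] [0,950] [0,950]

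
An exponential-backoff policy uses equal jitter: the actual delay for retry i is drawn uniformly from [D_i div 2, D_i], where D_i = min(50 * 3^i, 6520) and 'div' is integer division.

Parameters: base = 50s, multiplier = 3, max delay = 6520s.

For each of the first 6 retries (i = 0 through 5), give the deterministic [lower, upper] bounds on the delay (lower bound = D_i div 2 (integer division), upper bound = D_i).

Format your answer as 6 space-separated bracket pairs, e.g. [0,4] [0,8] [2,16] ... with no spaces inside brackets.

Answer: [25,50] [75,150] [225,450] [675,1350] [2025,4050] [3260,6520]

Derivation:
Computing bounds per retry:
  i=0: D_i=min(50*3^0,6520)=50, bounds=[25,50]
  i=1: D_i=min(50*3^1,6520)=150, bounds=[75,150]
  i=2: D_i=min(50*3^2,6520)=450, bounds=[225,450]
  i=3: D_i=min(50*3^3,6520)=1350, bounds=[675,1350]
  i=4: D_i=min(50*3^4,6520)=4050, bounds=[2025,4050]
  i=5: D_i=min(50*3^5,6520)=6520, bounds=[3260,6520]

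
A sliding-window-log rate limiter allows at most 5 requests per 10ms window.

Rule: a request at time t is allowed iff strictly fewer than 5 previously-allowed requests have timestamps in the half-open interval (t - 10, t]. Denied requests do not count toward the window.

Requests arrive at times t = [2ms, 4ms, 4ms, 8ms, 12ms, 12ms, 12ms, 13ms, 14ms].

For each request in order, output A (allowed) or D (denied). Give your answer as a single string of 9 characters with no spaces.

Answer: AAAAAADDA

Derivation:
Tracking allowed requests in the window:
  req#1 t=2ms: ALLOW
  req#2 t=4ms: ALLOW
  req#3 t=4ms: ALLOW
  req#4 t=8ms: ALLOW
  req#5 t=12ms: ALLOW
  req#6 t=12ms: ALLOW
  req#7 t=12ms: DENY
  req#8 t=13ms: DENY
  req#9 t=14ms: ALLOW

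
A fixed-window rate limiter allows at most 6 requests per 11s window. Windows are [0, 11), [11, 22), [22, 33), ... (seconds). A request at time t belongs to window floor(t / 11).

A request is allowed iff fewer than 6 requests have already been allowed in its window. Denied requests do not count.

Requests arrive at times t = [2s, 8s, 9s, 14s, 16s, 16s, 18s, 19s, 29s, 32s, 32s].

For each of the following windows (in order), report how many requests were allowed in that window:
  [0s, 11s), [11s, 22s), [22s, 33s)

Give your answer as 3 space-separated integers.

Answer: 3 5 3

Derivation:
Processing requests:
  req#1 t=2s (window 0): ALLOW
  req#2 t=8s (window 0): ALLOW
  req#3 t=9s (window 0): ALLOW
  req#4 t=14s (window 1): ALLOW
  req#5 t=16s (window 1): ALLOW
  req#6 t=16s (window 1): ALLOW
  req#7 t=18s (window 1): ALLOW
  req#8 t=19s (window 1): ALLOW
  req#9 t=29s (window 2): ALLOW
  req#10 t=32s (window 2): ALLOW
  req#11 t=32s (window 2): ALLOW

Allowed counts by window: 3 5 3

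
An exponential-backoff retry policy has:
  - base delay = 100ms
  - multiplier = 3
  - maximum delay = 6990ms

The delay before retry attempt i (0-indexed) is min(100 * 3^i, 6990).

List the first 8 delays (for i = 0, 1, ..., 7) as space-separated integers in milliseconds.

Answer: 100 300 900 2700 6990 6990 6990 6990

Derivation:
Computing each delay:
  i=0: min(100*3^0, 6990) = 100
  i=1: min(100*3^1, 6990) = 300
  i=2: min(100*3^2, 6990) = 900
  i=3: min(100*3^3, 6990) = 2700
  i=4: min(100*3^4, 6990) = 6990
  i=5: min(100*3^5, 6990) = 6990
  i=6: min(100*3^6, 6990) = 6990
  i=7: min(100*3^7, 6990) = 6990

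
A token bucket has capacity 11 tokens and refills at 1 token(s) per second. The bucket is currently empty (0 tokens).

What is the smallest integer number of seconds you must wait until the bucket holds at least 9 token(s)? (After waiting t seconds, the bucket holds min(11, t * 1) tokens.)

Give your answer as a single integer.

Answer: 9

Derivation:
Need t * 1 >= 9, so t >= 9/1.
Smallest integer t = ceil(9/1) = 9.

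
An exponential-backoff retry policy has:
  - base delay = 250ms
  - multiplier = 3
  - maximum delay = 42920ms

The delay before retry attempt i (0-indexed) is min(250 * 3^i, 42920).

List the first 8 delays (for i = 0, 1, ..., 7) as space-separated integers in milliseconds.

Answer: 250 750 2250 6750 20250 42920 42920 42920

Derivation:
Computing each delay:
  i=0: min(250*3^0, 42920) = 250
  i=1: min(250*3^1, 42920) = 750
  i=2: min(250*3^2, 42920) = 2250
  i=3: min(250*3^3, 42920) = 6750
  i=4: min(250*3^4, 42920) = 20250
  i=5: min(250*3^5, 42920) = 42920
  i=6: min(250*3^6, 42920) = 42920
  i=7: min(250*3^7, 42920) = 42920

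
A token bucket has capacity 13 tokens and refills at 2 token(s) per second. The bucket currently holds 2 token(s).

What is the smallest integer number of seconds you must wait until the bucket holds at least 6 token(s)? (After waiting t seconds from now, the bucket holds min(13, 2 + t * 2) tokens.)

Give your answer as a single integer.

Need 2 + t * 2 >= 6, so t >= 4/2.
Smallest integer t = ceil(4/2) = 2.

Answer: 2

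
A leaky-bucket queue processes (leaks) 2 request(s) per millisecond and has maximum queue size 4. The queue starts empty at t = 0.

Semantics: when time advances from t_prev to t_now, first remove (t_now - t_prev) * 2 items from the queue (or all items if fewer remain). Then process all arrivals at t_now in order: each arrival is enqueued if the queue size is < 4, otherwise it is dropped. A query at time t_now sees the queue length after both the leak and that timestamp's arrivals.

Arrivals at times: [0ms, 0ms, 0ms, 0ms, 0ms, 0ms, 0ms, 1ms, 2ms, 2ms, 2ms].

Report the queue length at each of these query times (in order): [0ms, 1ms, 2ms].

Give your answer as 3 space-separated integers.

Queue lengths at query times:
  query t=0ms: backlog = 4
  query t=1ms: backlog = 3
  query t=2ms: backlog = 4

Answer: 4 3 4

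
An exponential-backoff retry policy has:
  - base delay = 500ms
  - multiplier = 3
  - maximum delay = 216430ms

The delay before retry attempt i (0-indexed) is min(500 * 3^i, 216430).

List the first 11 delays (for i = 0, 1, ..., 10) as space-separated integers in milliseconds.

Computing each delay:
  i=0: min(500*3^0, 216430) = 500
  i=1: min(500*3^1, 216430) = 1500
  i=2: min(500*3^2, 216430) = 4500
  i=3: min(500*3^3, 216430) = 13500
  i=4: min(500*3^4, 216430) = 40500
  i=5: min(500*3^5, 216430) = 121500
  i=6: min(500*3^6, 216430) = 216430
  i=7: min(500*3^7, 216430) = 216430
  i=8: min(500*3^8, 216430) = 216430
  i=9: min(500*3^9, 216430) = 216430
  i=10: min(500*3^10, 216430) = 216430

Answer: 500 1500 4500 13500 40500 121500 216430 216430 216430 216430 216430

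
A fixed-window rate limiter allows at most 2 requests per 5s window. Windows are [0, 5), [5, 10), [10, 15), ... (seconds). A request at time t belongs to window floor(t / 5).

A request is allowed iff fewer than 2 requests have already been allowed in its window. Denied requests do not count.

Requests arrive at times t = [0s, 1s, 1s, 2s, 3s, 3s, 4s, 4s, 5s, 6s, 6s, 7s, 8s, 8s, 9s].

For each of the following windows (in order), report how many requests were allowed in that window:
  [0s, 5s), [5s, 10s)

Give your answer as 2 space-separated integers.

Processing requests:
  req#1 t=0s (window 0): ALLOW
  req#2 t=1s (window 0): ALLOW
  req#3 t=1s (window 0): DENY
  req#4 t=2s (window 0): DENY
  req#5 t=3s (window 0): DENY
  req#6 t=3s (window 0): DENY
  req#7 t=4s (window 0): DENY
  req#8 t=4s (window 0): DENY
  req#9 t=5s (window 1): ALLOW
  req#10 t=6s (window 1): ALLOW
  req#11 t=6s (window 1): DENY
  req#12 t=7s (window 1): DENY
  req#13 t=8s (window 1): DENY
  req#14 t=8s (window 1): DENY
  req#15 t=9s (window 1): DENY

Allowed counts by window: 2 2

Answer: 2 2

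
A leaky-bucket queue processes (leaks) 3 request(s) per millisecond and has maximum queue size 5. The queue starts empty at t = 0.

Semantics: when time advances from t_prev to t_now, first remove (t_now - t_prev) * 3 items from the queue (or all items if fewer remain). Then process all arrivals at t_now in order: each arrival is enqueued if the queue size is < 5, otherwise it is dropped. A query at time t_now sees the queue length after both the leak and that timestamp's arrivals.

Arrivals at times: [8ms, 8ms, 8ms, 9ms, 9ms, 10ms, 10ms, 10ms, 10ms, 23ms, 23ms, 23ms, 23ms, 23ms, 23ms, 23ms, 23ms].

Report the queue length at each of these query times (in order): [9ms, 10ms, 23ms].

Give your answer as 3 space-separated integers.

Answer: 2 4 5

Derivation:
Queue lengths at query times:
  query t=9ms: backlog = 2
  query t=10ms: backlog = 4
  query t=23ms: backlog = 5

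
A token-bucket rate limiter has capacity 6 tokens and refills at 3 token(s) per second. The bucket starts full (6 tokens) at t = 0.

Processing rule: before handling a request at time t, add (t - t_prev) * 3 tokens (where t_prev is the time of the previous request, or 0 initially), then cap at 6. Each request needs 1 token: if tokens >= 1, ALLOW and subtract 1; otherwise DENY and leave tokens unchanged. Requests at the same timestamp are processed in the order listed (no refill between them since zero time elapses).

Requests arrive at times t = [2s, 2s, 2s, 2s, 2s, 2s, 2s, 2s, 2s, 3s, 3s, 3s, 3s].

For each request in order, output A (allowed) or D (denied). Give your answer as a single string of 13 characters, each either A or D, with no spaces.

Simulating step by step:
  req#1 t=2s: ALLOW
  req#2 t=2s: ALLOW
  req#3 t=2s: ALLOW
  req#4 t=2s: ALLOW
  req#5 t=2s: ALLOW
  req#6 t=2s: ALLOW
  req#7 t=2s: DENY
  req#8 t=2s: DENY
  req#9 t=2s: DENY
  req#10 t=3s: ALLOW
  req#11 t=3s: ALLOW
  req#12 t=3s: ALLOW
  req#13 t=3s: DENY

Answer: AAAAAADDDAAAD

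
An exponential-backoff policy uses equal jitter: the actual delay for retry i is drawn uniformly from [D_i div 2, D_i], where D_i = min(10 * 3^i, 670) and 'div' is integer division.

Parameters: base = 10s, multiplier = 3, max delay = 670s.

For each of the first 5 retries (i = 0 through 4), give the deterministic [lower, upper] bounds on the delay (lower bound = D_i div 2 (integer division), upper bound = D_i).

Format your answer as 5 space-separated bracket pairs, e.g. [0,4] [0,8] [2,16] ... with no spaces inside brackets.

Computing bounds per retry:
  i=0: D_i=min(10*3^0,670)=10, bounds=[5,10]
  i=1: D_i=min(10*3^1,670)=30, bounds=[15,30]
  i=2: D_i=min(10*3^2,670)=90, bounds=[45,90]
  i=3: D_i=min(10*3^3,670)=270, bounds=[135,270]
  i=4: D_i=min(10*3^4,670)=670, bounds=[335,670]

Answer: [5,10] [15,30] [45,90] [135,270] [335,670]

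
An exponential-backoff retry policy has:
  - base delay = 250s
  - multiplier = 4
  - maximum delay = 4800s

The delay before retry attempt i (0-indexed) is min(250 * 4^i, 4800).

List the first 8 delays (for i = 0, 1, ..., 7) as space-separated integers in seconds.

Answer: 250 1000 4000 4800 4800 4800 4800 4800

Derivation:
Computing each delay:
  i=0: min(250*4^0, 4800) = 250
  i=1: min(250*4^1, 4800) = 1000
  i=2: min(250*4^2, 4800) = 4000
  i=3: min(250*4^3, 4800) = 4800
  i=4: min(250*4^4, 4800) = 4800
  i=5: min(250*4^5, 4800) = 4800
  i=6: min(250*4^6, 4800) = 4800
  i=7: min(250*4^7, 4800) = 4800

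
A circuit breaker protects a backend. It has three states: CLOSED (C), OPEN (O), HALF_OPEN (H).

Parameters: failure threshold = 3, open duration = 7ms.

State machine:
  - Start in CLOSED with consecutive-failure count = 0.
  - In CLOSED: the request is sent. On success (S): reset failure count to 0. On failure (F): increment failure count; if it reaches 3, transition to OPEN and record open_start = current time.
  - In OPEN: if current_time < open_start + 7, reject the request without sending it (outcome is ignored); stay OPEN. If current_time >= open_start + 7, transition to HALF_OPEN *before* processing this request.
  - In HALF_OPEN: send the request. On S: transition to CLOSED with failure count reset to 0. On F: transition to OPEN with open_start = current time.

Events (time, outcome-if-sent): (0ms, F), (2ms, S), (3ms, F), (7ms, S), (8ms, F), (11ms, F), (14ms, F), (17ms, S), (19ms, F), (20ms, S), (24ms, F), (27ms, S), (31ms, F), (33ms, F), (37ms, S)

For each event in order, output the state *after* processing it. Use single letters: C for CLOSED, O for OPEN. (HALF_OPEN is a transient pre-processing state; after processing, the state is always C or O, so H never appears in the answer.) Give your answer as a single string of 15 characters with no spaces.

Answer: CCCCCCOOOOOOOOO

Derivation:
State after each event:
  event#1 t=0ms outcome=F: state=CLOSED
  event#2 t=2ms outcome=S: state=CLOSED
  event#3 t=3ms outcome=F: state=CLOSED
  event#4 t=7ms outcome=S: state=CLOSED
  event#5 t=8ms outcome=F: state=CLOSED
  event#6 t=11ms outcome=F: state=CLOSED
  event#7 t=14ms outcome=F: state=OPEN
  event#8 t=17ms outcome=S: state=OPEN
  event#9 t=19ms outcome=F: state=OPEN
  event#10 t=20ms outcome=S: state=OPEN
  event#11 t=24ms outcome=F: state=OPEN
  event#12 t=27ms outcome=S: state=OPEN
  event#13 t=31ms outcome=F: state=OPEN
  event#14 t=33ms outcome=F: state=OPEN
  event#15 t=37ms outcome=S: state=OPEN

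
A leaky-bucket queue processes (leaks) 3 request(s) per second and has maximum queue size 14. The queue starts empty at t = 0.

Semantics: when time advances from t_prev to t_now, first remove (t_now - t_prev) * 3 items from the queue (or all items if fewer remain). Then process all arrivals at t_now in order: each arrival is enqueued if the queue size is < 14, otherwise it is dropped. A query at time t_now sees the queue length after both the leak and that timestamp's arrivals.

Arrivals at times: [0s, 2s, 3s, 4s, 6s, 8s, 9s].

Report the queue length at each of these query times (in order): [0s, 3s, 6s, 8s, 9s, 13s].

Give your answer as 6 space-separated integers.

Answer: 1 1 1 1 1 0

Derivation:
Queue lengths at query times:
  query t=0s: backlog = 1
  query t=3s: backlog = 1
  query t=6s: backlog = 1
  query t=8s: backlog = 1
  query t=9s: backlog = 1
  query t=13s: backlog = 0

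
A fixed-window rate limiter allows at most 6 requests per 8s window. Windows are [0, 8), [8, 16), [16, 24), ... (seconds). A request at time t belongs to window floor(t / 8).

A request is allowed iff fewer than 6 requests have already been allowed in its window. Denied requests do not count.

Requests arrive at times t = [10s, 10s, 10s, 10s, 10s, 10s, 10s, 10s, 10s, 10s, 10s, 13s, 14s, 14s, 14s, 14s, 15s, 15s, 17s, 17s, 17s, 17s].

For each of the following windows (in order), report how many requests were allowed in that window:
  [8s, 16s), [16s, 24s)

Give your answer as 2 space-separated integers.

Answer: 6 4

Derivation:
Processing requests:
  req#1 t=10s (window 1): ALLOW
  req#2 t=10s (window 1): ALLOW
  req#3 t=10s (window 1): ALLOW
  req#4 t=10s (window 1): ALLOW
  req#5 t=10s (window 1): ALLOW
  req#6 t=10s (window 1): ALLOW
  req#7 t=10s (window 1): DENY
  req#8 t=10s (window 1): DENY
  req#9 t=10s (window 1): DENY
  req#10 t=10s (window 1): DENY
  req#11 t=10s (window 1): DENY
  req#12 t=13s (window 1): DENY
  req#13 t=14s (window 1): DENY
  req#14 t=14s (window 1): DENY
  req#15 t=14s (window 1): DENY
  req#16 t=14s (window 1): DENY
  req#17 t=15s (window 1): DENY
  req#18 t=15s (window 1): DENY
  req#19 t=17s (window 2): ALLOW
  req#20 t=17s (window 2): ALLOW
  req#21 t=17s (window 2): ALLOW
  req#22 t=17s (window 2): ALLOW

Allowed counts by window: 6 4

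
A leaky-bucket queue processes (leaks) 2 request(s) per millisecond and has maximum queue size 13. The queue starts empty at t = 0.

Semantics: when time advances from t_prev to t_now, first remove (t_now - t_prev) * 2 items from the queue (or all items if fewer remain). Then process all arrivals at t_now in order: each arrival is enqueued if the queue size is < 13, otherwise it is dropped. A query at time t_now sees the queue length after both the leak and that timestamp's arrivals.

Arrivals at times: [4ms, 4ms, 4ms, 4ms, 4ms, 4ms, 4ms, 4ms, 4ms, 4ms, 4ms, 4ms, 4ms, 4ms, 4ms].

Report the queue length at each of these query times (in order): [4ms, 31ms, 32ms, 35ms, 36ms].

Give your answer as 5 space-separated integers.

Answer: 13 0 0 0 0

Derivation:
Queue lengths at query times:
  query t=4ms: backlog = 13
  query t=31ms: backlog = 0
  query t=32ms: backlog = 0
  query t=35ms: backlog = 0
  query t=36ms: backlog = 0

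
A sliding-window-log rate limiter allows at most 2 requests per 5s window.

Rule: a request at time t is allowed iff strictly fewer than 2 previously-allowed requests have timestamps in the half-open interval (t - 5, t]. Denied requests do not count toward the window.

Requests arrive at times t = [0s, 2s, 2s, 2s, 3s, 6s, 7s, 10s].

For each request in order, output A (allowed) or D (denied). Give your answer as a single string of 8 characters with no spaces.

Tracking allowed requests in the window:
  req#1 t=0s: ALLOW
  req#2 t=2s: ALLOW
  req#3 t=2s: DENY
  req#4 t=2s: DENY
  req#5 t=3s: DENY
  req#6 t=6s: ALLOW
  req#7 t=7s: ALLOW
  req#8 t=10s: DENY

Answer: AADDDAAD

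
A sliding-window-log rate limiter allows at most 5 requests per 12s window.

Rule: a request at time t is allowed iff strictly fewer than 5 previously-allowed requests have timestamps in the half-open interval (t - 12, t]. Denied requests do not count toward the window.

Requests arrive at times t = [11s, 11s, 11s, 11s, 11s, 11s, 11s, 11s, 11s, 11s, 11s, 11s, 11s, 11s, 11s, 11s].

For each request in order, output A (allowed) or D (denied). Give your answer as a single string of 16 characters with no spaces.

Answer: AAAAADDDDDDDDDDD

Derivation:
Tracking allowed requests in the window:
  req#1 t=11s: ALLOW
  req#2 t=11s: ALLOW
  req#3 t=11s: ALLOW
  req#4 t=11s: ALLOW
  req#5 t=11s: ALLOW
  req#6 t=11s: DENY
  req#7 t=11s: DENY
  req#8 t=11s: DENY
  req#9 t=11s: DENY
  req#10 t=11s: DENY
  req#11 t=11s: DENY
  req#12 t=11s: DENY
  req#13 t=11s: DENY
  req#14 t=11s: DENY
  req#15 t=11s: DENY
  req#16 t=11s: DENY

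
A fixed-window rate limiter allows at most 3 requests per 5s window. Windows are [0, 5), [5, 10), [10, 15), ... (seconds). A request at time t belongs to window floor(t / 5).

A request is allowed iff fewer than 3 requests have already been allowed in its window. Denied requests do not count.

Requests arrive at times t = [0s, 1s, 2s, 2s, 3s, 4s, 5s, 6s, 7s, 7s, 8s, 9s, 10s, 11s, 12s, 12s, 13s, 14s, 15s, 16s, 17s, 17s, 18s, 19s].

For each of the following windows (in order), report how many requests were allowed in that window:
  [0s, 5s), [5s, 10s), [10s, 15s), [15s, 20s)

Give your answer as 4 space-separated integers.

Processing requests:
  req#1 t=0s (window 0): ALLOW
  req#2 t=1s (window 0): ALLOW
  req#3 t=2s (window 0): ALLOW
  req#4 t=2s (window 0): DENY
  req#5 t=3s (window 0): DENY
  req#6 t=4s (window 0): DENY
  req#7 t=5s (window 1): ALLOW
  req#8 t=6s (window 1): ALLOW
  req#9 t=7s (window 1): ALLOW
  req#10 t=7s (window 1): DENY
  req#11 t=8s (window 1): DENY
  req#12 t=9s (window 1): DENY
  req#13 t=10s (window 2): ALLOW
  req#14 t=11s (window 2): ALLOW
  req#15 t=12s (window 2): ALLOW
  req#16 t=12s (window 2): DENY
  req#17 t=13s (window 2): DENY
  req#18 t=14s (window 2): DENY
  req#19 t=15s (window 3): ALLOW
  req#20 t=16s (window 3): ALLOW
  req#21 t=17s (window 3): ALLOW
  req#22 t=17s (window 3): DENY
  req#23 t=18s (window 3): DENY
  req#24 t=19s (window 3): DENY

Allowed counts by window: 3 3 3 3

Answer: 3 3 3 3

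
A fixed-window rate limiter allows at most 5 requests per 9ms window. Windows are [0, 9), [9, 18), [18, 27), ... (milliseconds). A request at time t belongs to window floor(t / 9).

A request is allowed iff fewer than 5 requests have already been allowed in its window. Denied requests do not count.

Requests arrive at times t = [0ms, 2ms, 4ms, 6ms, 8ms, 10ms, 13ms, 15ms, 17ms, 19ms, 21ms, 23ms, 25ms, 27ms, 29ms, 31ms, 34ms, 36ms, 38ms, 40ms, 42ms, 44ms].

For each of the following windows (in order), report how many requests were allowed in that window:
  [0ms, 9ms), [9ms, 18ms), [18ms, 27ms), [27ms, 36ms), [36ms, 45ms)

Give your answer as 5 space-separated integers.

Processing requests:
  req#1 t=0ms (window 0): ALLOW
  req#2 t=2ms (window 0): ALLOW
  req#3 t=4ms (window 0): ALLOW
  req#4 t=6ms (window 0): ALLOW
  req#5 t=8ms (window 0): ALLOW
  req#6 t=10ms (window 1): ALLOW
  req#7 t=13ms (window 1): ALLOW
  req#8 t=15ms (window 1): ALLOW
  req#9 t=17ms (window 1): ALLOW
  req#10 t=19ms (window 2): ALLOW
  req#11 t=21ms (window 2): ALLOW
  req#12 t=23ms (window 2): ALLOW
  req#13 t=25ms (window 2): ALLOW
  req#14 t=27ms (window 3): ALLOW
  req#15 t=29ms (window 3): ALLOW
  req#16 t=31ms (window 3): ALLOW
  req#17 t=34ms (window 3): ALLOW
  req#18 t=36ms (window 4): ALLOW
  req#19 t=38ms (window 4): ALLOW
  req#20 t=40ms (window 4): ALLOW
  req#21 t=42ms (window 4): ALLOW
  req#22 t=44ms (window 4): ALLOW

Allowed counts by window: 5 4 4 4 5

Answer: 5 4 4 4 5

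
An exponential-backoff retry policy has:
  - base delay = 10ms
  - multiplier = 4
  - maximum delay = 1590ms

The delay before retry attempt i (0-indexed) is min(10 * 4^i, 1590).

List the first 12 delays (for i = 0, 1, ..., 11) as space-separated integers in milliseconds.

Answer: 10 40 160 640 1590 1590 1590 1590 1590 1590 1590 1590

Derivation:
Computing each delay:
  i=0: min(10*4^0, 1590) = 10
  i=1: min(10*4^1, 1590) = 40
  i=2: min(10*4^2, 1590) = 160
  i=3: min(10*4^3, 1590) = 640
  i=4: min(10*4^4, 1590) = 1590
  i=5: min(10*4^5, 1590) = 1590
  i=6: min(10*4^6, 1590) = 1590
  i=7: min(10*4^7, 1590) = 1590
  i=8: min(10*4^8, 1590) = 1590
  i=9: min(10*4^9, 1590) = 1590
  i=10: min(10*4^10, 1590) = 1590
  i=11: min(10*4^11, 1590) = 1590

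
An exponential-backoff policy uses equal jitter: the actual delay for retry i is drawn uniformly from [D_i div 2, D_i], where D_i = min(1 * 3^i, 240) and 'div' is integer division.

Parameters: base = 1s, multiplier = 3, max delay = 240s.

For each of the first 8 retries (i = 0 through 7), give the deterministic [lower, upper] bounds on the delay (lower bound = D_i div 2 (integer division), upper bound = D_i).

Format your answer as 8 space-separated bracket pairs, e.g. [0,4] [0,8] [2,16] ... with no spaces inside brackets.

Answer: [0,1] [1,3] [4,9] [13,27] [40,81] [120,240] [120,240] [120,240]

Derivation:
Computing bounds per retry:
  i=0: D_i=min(1*3^0,240)=1, bounds=[0,1]
  i=1: D_i=min(1*3^1,240)=3, bounds=[1,3]
  i=2: D_i=min(1*3^2,240)=9, bounds=[4,9]
  i=3: D_i=min(1*3^3,240)=27, bounds=[13,27]
  i=4: D_i=min(1*3^4,240)=81, bounds=[40,81]
  i=5: D_i=min(1*3^5,240)=240, bounds=[120,240]
  i=6: D_i=min(1*3^6,240)=240, bounds=[120,240]
  i=7: D_i=min(1*3^7,240)=240, bounds=[120,240]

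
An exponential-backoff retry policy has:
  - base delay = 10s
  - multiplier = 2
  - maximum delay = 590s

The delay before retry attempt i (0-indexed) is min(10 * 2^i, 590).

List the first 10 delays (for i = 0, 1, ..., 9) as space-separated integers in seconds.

Answer: 10 20 40 80 160 320 590 590 590 590

Derivation:
Computing each delay:
  i=0: min(10*2^0, 590) = 10
  i=1: min(10*2^1, 590) = 20
  i=2: min(10*2^2, 590) = 40
  i=3: min(10*2^3, 590) = 80
  i=4: min(10*2^4, 590) = 160
  i=5: min(10*2^5, 590) = 320
  i=6: min(10*2^6, 590) = 590
  i=7: min(10*2^7, 590) = 590
  i=8: min(10*2^8, 590) = 590
  i=9: min(10*2^9, 590) = 590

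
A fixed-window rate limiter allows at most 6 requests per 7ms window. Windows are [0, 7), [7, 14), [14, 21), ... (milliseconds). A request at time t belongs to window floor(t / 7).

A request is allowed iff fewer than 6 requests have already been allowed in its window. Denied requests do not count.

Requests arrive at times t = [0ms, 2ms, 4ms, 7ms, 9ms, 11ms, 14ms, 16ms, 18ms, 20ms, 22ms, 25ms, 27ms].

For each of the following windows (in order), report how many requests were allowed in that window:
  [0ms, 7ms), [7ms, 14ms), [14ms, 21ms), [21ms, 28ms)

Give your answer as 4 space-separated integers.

Answer: 3 3 4 3

Derivation:
Processing requests:
  req#1 t=0ms (window 0): ALLOW
  req#2 t=2ms (window 0): ALLOW
  req#3 t=4ms (window 0): ALLOW
  req#4 t=7ms (window 1): ALLOW
  req#5 t=9ms (window 1): ALLOW
  req#6 t=11ms (window 1): ALLOW
  req#7 t=14ms (window 2): ALLOW
  req#8 t=16ms (window 2): ALLOW
  req#9 t=18ms (window 2): ALLOW
  req#10 t=20ms (window 2): ALLOW
  req#11 t=22ms (window 3): ALLOW
  req#12 t=25ms (window 3): ALLOW
  req#13 t=27ms (window 3): ALLOW

Allowed counts by window: 3 3 4 3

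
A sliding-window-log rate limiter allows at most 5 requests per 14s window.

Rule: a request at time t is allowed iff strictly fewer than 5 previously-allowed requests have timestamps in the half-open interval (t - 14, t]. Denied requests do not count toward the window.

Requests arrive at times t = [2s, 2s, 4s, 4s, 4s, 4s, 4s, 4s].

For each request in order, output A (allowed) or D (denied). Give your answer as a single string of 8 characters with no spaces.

Tracking allowed requests in the window:
  req#1 t=2s: ALLOW
  req#2 t=2s: ALLOW
  req#3 t=4s: ALLOW
  req#4 t=4s: ALLOW
  req#5 t=4s: ALLOW
  req#6 t=4s: DENY
  req#7 t=4s: DENY
  req#8 t=4s: DENY

Answer: AAAAADDD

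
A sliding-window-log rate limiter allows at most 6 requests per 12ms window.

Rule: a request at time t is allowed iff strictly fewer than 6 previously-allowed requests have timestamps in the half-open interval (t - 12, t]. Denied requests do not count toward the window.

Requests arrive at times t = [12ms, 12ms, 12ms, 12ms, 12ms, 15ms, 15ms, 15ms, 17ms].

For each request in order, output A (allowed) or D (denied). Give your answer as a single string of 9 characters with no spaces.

Tracking allowed requests in the window:
  req#1 t=12ms: ALLOW
  req#2 t=12ms: ALLOW
  req#3 t=12ms: ALLOW
  req#4 t=12ms: ALLOW
  req#5 t=12ms: ALLOW
  req#6 t=15ms: ALLOW
  req#7 t=15ms: DENY
  req#8 t=15ms: DENY
  req#9 t=17ms: DENY

Answer: AAAAAADDD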